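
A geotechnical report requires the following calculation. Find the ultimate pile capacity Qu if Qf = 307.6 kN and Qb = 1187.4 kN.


Using Qu = Qf + Qb
Qu = 307.6 + 1187.4
Qu = 1495.0 kN


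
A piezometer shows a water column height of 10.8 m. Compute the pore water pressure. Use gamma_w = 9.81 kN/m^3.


Using u = gamma_w * h_w
u = 9.81 * 10.8
u = 105.95 kPa


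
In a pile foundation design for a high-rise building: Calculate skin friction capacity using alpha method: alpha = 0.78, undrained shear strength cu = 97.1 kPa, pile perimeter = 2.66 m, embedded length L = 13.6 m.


Using Qs = alpha * cu * perimeter * L
Qs = 0.78 * 97.1 * 2.66 * 13.6
Qs = 2739.9 kN


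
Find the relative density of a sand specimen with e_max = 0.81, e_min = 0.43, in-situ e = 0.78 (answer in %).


Using Dr = (e_max - e) / (e_max - e_min) * 100
e_max - e = 0.81 - 0.78 = 0.03
e_max - e_min = 0.81 - 0.43 = 0.38
Dr = 0.03 / 0.38 * 100
Dr = 7.89 %


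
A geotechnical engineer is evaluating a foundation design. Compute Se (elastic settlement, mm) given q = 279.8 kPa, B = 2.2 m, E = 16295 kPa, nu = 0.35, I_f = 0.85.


Result: 28.176 mm

Derivation:
Using Se = q * B * (1 - nu^2) * I_f / E
1 - nu^2 = 1 - 0.35^2 = 0.8775
Se = 279.8 * 2.2 * 0.8775 * 0.85 / 16295
Se = 0.028176 m
Convert to mm: Se = 0.028176 * 1000 = 28.176 mm


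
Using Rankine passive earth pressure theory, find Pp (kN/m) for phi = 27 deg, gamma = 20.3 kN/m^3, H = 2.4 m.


Result: 155.69 kN/m

Derivation:
Compute passive earth pressure coefficient:
Kp = tan^2(45 + phi/2) = tan^2(58.5) = 2.66294
Compute passive force:
Pp = 0.5 * Kp * gamma * H^2
Pp = 0.5 * 2.66294 * 20.3 * 2.4^2
Pp = 155.69 kN/m


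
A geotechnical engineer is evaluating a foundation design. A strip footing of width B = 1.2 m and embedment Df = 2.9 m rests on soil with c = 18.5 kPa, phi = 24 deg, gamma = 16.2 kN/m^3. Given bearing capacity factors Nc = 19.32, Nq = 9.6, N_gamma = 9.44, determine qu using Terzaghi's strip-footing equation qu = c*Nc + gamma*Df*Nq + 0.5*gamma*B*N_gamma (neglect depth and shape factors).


Compute qu = c*Nc + gamma*Df*Nq + 0.5*gamma*B*N_gamma
Term 1: 18.5 * 19.32 = 357.42
Term 2: 16.2 * 2.9 * 9.6 = 451.008
Term 3: 0.5 * 16.2 * 1.2 * 9.44 = 91.7568
qu = 357.42 + 451.008 + 91.7568
qu = 900.18 kPa


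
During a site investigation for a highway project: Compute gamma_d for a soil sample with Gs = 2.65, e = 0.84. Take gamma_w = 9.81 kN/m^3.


Using gamma_d = Gs * gamma_w / (1 + e)
gamma_d = 2.65 * 9.81 / (1 + 0.84)
gamma_d = 2.65 * 9.81 / 1.84
gamma_d = 14.129 kN/m^3


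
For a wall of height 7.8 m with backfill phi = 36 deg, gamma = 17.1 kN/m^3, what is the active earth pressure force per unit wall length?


Compute active earth pressure coefficient:
Ka = tan^2(45 - phi/2) = tan^2(27.0) = 0.259616
Compute active force:
Pa = 0.5 * Ka * gamma * H^2
Pa = 0.5 * 0.259616 * 17.1 * 7.8^2
Pa = 135.05 kN/m


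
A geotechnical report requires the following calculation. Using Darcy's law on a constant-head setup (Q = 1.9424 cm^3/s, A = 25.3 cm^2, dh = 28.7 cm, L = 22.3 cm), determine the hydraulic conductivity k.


Compute hydraulic gradient:
i = dh / L = 28.7 / 22.3 = 1.287
Then apply Darcy's law:
k = Q / (A * i)
k = 1.9424 / (25.3 * 1.287)
k = 1.9424 / 32.561
k = 0.059654 cm/s


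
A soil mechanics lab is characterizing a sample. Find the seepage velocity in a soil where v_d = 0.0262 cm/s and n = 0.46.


Using v_s = v_d / n
v_s = 0.0262 / 0.46
v_s = 0.05696 cm/s


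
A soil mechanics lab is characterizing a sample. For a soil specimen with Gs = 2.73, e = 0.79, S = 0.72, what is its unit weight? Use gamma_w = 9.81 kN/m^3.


Using gamma = gamma_w * (Gs + S*e) / (1 + e)
Numerator: Gs + S*e = 2.73 + 0.72*0.79 = 3.2988
Denominator: 1 + e = 1 + 0.79 = 1.79
gamma = 9.81 * 3.2988 / 1.79
gamma = 18.079 kN/m^3


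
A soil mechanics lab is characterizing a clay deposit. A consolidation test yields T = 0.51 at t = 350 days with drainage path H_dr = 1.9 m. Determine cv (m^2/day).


Using cv = T * H_dr^2 / t
H_dr^2 = 1.9^2 = 3.61
cv = 0.51 * 3.61 / 350
cv = 0.00526 m^2/day


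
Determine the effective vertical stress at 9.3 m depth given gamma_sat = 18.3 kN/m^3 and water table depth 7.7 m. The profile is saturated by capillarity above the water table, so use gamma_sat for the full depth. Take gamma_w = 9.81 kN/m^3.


Result: 154.49 kPa

Derivation:
Total stress = gamma_sat * depth
sigma = 18.3 * 9.3 = 170.19 kPa
Pore water pressure u = gamma_w * (depth - d_wt)
u = 9.81 * (9.3 - 7.7) = 15.696 kPa
Effective stress = sigma - u
sigma' = 170.19 - 15.696 = 154.49 kPa


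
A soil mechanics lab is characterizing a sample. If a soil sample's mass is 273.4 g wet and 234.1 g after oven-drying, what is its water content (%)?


Using w = (m_wet - m_dry) / m_dry * 100
m_wet - m_dry = 273.4 - 234.1 = 39.3 g
w = 39.3 / 234.1 * 100
w = 16.79 %


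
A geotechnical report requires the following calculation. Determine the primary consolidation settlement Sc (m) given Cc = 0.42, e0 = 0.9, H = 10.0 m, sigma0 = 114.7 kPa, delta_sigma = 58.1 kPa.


Using Sc = Cc * H / (1 + e0) * log10((sigma0 + delta_sigma) / sigma0)
Stress ratio = (114.7 + 58.1) / 114.7 = 1.50654
log10(1.50654) = 0.17798
Cc * H / (1 + e0) = 0.42 * 10.0 / (1 + 0.9) = 2.21053
Sc = 2.21053 * 0.17798
Sc = 0.3934 m


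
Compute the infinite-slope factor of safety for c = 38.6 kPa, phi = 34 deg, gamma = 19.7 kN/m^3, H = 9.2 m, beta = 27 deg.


Using Fs = c / (gamma*H*sin(beta)*cos(beta)) + tan(phi)/tan(beta)
Cohesion contribution = 38.6 / (19.7*9.2*sin(27)*cos(27))
Cohesion contribution = 0.526509
Friction contribution = tan(34)/tan(27) = 1.3238
Fs = 0.526509 + 1.3238
Fs = 1.85


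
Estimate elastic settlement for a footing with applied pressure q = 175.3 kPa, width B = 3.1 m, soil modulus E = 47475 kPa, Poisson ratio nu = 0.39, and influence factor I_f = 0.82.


Using Se = q * B * (1 - nu^2) * I_f / E
1 - nu^2 = 1 - 0.39^2 = 0.8479
Se = 175.3 * 3.1 * 0.8479 * 0.82 / 47475
Se = 0.007959 m
Convert to mm: Se = 0.007959 * 1000 = 7.959 mm


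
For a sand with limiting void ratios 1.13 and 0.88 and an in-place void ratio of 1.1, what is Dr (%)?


Using Dr = (e_max - e) / (e_max - e_min) * 100
e_max - e = 1.13 - 1.1 = 0.03
e_max - e_min = 1.13 - 0.88 = 0.25
Dr = 0.03 / 0.25 * 100
Dr = 12.0 %


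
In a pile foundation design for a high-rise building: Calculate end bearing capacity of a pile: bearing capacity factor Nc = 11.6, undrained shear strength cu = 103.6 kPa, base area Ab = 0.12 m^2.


Result: 144.21 kN

Derivation:
Using Qb = Nc * cu * Ab
Qb = 11.6 * 103.6 * 0.12
Qb = 144.21 kN


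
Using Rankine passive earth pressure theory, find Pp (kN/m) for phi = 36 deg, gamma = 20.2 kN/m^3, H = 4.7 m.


Result: 859.38 kN/m

Derivation:
Compute passive earth pressure coefficient:
Kp = tan^2(45 + phi/2) = tan^2(63.0) = 3.85184
Compute passive force:
Pp = 0.5 * Kp * gamma * H^2
Pp = 0.5 * 3.85184 * 20.2 * 4.7^2
Pp = 859.38 kN/m


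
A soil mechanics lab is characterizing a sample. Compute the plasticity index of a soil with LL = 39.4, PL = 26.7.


Using PI = LL - PL
PI = 39.4 - 26.7
PI = 12.7


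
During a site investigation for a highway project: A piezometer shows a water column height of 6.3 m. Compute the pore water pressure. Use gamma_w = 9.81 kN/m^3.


Result: 61.8 kPa

Derivation:
Using u = gamma_w * h_w
u = 9.81 * 6.3
u = 61.8 kPa


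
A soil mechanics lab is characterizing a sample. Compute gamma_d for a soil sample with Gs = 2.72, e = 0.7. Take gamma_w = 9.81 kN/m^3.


Result: 15.696 kN/m^3

Derivation:
Using gamma_d = Gs * gamma_w / (1 + e)
gamma_d = 2.72 * 9.81 / (1 + 0.7)
gamma_d = 2.72 * 9.81 / 1.7
gamma_d = 15.696 kN/m^3


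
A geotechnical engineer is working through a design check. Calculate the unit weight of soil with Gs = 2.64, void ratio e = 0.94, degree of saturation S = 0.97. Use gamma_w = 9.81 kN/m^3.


Using gamma = gamma_w * (Gs + S*e) / (1 + e)
Numerator: Gs + S*e = 2.64 + 0.97*0.94 = 3.5518
Denominator: 1 + e = 1 + 0.94 = 1.94
gamma = 9.81 * 3.5518 / 1.94
gamma = 17.96 kN/m^3


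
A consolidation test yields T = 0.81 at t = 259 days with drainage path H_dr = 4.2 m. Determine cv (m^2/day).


Using cv = T * H_dr^2 / t
H_dr^2 = 4.2^2 = 17.64
cv = 0.81 * 17.64 / 259
cv = 0.05517 m^2/day


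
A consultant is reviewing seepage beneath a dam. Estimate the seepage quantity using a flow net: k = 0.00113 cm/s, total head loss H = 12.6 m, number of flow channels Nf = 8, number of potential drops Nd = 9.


Convert k to m/s for unit consistency with H:
k = 0.00113 cm/s = 0.00113 / 100 m/s = 1.13e-05 m/s
Using q = k * H * Nf / Nd
Nf / Nd = 8 / 9 = 0.8889
q = 1.13e-05 * 12.6 * 0.8889
q = 0.0001266 m^3/s per m


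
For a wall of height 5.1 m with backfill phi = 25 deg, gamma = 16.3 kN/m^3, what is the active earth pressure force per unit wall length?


Result: 86.03 kN/m

Derivation:
Compute active earth pressure coefficient:
Ka = tan^2(45 - phi/2) = tan^2(32.5) = 0.405859
Compute active force:
Pa = 0.5 * Ka * gamma * H^2
Pa = 0.5 * 0.405859 * 16.3 * 5.1^2
Pa = 86.03 kN/m


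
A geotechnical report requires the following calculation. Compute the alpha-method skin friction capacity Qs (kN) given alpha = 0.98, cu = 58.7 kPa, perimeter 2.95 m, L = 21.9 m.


Using Qs = alpha * cu * perimeter * L
Qs = 0.98 * 58.7 * 2.95 * 21.9
Qs = 3716.47 kN


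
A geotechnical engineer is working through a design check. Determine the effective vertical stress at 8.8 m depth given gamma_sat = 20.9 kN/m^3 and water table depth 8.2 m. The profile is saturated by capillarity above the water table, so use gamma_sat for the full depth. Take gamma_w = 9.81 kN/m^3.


Total stress = gamma_sat * depth
sigma = 20.9 * 8.8 = 183.92 kPa
Pore water pressure u = gamma_w * (depth - d_wt)
u = 9.81 * (8.8 - 8.2) = 5.886 kPa
Effective stress = sigma - u
sigma' = 183.92 - 5.886 = 178.03 kPa


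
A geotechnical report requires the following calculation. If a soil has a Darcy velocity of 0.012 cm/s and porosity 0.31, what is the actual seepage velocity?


Result: 0.03871 cm/s

Derivation:
Using v_s = v_d / n
v_s = 0.012 / 0.31
v_s = 0.03871 cm/s


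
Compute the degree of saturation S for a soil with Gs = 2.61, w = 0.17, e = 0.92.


Using S = Gs * w / e
S = 2.61 * 0.17 / 0.92
S = 0.4823


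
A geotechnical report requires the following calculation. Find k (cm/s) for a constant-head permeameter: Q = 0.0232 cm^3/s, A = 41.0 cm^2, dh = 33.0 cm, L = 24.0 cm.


Compute hydraulic gradient:
i = dh / L = 33.0 / 24.0 = 1.375
Then apply Darcy's law:
k = Q / (A * i)
k = 0.0232 / (41.0 * 1.375)
k = 0.0232 / 56.375
k = 0.000412 cm/s


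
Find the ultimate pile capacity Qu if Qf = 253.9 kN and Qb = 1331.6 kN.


Using Qu = Qf + Qb
Qu = 253.9 + 1331.6
Qu = 1585.5 kN


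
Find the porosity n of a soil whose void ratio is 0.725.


Result: 0.4203

Derivation:
Using the relation n = e / (1 + e)
n = 0.725 / (1 + 0.725)
n = 0.725 / 1.725
n = 0.4203


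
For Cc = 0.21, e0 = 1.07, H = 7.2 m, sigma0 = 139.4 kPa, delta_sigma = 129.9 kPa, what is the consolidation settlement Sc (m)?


Using Sc = Cc * H / (1 + e0) * log10((sigma0 + delta_sigma) / sigma0)
Stress ratio = (139.4 + 129.9) / 139.4 = 1.93185
log10(1.93185) = 0.285974
Cc * H / (1 + e0) = 0.21 * 7.2 / (1 + 1.07) = 0.730435
Sc = 0.730435 * 0.285974
Sc = 0.2089 m


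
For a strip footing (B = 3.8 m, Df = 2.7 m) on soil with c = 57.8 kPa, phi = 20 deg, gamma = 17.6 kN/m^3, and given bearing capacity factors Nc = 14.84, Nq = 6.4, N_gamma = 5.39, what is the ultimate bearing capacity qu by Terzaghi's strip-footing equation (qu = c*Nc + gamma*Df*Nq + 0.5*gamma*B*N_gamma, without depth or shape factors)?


Compute qu = c*Nc + gamma*Df*Nq + 0.5*gamma*B*N_gamma
Term 1: 57.8 * 14.84 = 857.752
Term 2: 17.6 * 2.7 * 6.4 = 304.128
Term 3: 0.5 * 17.6 * 3.8 * 5.39 = 180.2416
qu = 857.752 + 304.128 + 180.2416
qu = 1342.12 kPa


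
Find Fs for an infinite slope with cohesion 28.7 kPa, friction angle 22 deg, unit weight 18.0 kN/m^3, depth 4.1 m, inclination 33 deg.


Result: 1.474

Derivation:
Using Fs = c / (gamma*H*sin(beta)*cos(beta)) + tan(phi)/tan(beta)
Cohesion contribution = 28.7 / (18.0*4.1*sin(33)*cos(33))
Cohesion contribution = 0.851384
Friction contribution = tan(22)/tan(33) = 0.622146
Fs = 0.851384 + 0.622146
Fs = 1.474


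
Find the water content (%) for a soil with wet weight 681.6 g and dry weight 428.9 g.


Using w = (m_wet - m_dry) / m_dry * 100
m_wet - m_dry = 681.6 - 428.9 = 252.7 g
w = 252.7 / 428.9 * 100
w = 58.92 %


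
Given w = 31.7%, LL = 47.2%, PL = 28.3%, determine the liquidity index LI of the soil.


First compute the plasticity index:
PI = LL - PL = 47.2 - 28.3 = 18.9
Then compute the liquidity index:
LI = (w - PL) / PI
LI = (31.7 - 28.3) / 18.9
LI = 0.18


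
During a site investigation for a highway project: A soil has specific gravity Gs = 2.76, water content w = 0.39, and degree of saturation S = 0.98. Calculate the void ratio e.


Using the relation e = Gs * w / S
e = 2.76 * 0.39 / 0.98
e = 1.0984


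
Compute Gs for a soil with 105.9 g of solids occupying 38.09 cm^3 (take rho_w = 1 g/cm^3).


Using Gs = m_s / (V_s * rho_w)
Since rho_w = 1 g/cm^3:
Gs = 105.9 / 38.09
Gs = 2.78


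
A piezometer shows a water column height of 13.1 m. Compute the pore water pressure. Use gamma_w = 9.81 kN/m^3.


Using u = gamma_w * h_w
u = 9.81 * 13.1
u = 128.51 kPa


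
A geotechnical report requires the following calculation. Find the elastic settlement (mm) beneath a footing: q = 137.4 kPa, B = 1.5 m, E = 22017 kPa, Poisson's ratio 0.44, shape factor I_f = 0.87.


Result: 6.567 mm

Derivation:
Using Se = q * B * (1 - nu^2) * I_f / E
1 - nu^2 = 1 - 0.44^2 = 0.8064
Se = 137.4 * 1.5 * 0.8064 * 0.87 / 22017
Se = 0.006567 m
Convert to mm: Se = 0.006567 * 1000 = 6.567 mm


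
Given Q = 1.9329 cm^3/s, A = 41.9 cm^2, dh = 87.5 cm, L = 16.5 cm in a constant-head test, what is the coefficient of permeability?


Result: 0.008699 cm/s

Derivation:
Compute hydraulic gradient:
i = dh / L = 87.5 / 16.5 = 5.30303
Then apply Darcy's law:
k = Q / (A * i)
k = 1.9329 / (41.9 * 5.30303)
k = 1.9329 / 222.197
k = 0.008699 cm/s


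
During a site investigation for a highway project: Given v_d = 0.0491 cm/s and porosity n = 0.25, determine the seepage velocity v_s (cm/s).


Using v_s = v_d / n
v_s = 0.0491 / 0.25
v_s = 0.1964 cm/s


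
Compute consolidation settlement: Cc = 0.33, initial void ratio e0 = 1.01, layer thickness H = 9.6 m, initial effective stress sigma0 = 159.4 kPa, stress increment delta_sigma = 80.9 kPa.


Using Sc = Cc * H / (1 + e0) * log10((sigma0 + delta_sigma) / sigma0)
Stress ratio = (159.4 + 80.9) / 159.4 = 1.50753
log10(1.50753) = 0.178265
Cc * H / (1 + e0) = 0.33 * 9.6 / (1 + 1.01) = 1.57612
Sc = 1.57612 * 0.178265
Sc = 0.281 m


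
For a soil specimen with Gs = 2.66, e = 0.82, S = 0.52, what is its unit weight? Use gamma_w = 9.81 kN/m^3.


Result: 16.636 kN/m^3

Derivation:
Using gamma = gamma_w * (Gs + S*e) / (1 + e)
Numerator: Gs + S*e = 2.66 + 0.52*0.82 = 3.0864
Denominator: 1 + e = 1 + 0.82 = 1.82
gamma = 9.81 * 3.0864 / 1.82
gamma = 16.636 kN/m^3


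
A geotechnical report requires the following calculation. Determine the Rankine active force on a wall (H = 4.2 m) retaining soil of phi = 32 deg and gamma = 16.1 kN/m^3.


Compute active earth pressure coefficient:
Ka = tan^2(45 - phi/2) = tan^2(29.0) = 0.307259
Compute active force:
Pa = 0.5 * Ka * gamma * H^2
Pa = 0.5 * 0.307259 * 16.1 * 4.2^2
Pa = 43.63 kN/m


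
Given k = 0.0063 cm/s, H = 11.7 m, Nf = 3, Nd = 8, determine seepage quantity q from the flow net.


Convert k to m/s for unit consistency with H:
k = 0.0063 cm/s = 0.0063 / 100 m/s = 6.3e-05 m/s
Using q = k * H * Nf / Nd
Nf / Nd = 3 / 8 = 0.375
q = 6.3e-05 * 11.7 * 0.375
q = 0.0002764 m^3/s per m


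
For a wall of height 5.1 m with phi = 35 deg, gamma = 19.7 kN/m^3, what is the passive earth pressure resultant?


Result: 945.42 kN/m

Derivation:
Compute passive earth pressure coefficient:
Kp = tan^2(45 + phi/2) = tan^2(62.5) = 3.690172
Compute passive force:
Pp = 0.5 * Kp * gamma * H^2
Pp = 0.5 * 3.690172 * 19.7 * 5.1^2
Pp = 945.42 kN/m


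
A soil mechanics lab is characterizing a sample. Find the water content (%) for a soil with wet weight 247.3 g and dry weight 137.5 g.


Result: 79.85 %

Derivation:
Using w = (m_wet - m_dry) / m_dry * 100
m_wet - m_dry = 247.3 - 137.5 = 109.8 g
w = 109.8 / 137.5 * 100
w = 79.85 %


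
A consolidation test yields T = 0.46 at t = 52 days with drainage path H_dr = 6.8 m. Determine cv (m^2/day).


Using cv = T * H_dr^2 / t
H_dr^2 = 6.8^2 = 46.24
cv = 0.46 * 46.24 / 52
cv = 0.40905 m^2/day


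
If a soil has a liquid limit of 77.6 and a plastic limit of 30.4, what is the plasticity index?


Using PI = LL - PL
PI = 77.6 - 30.4
PI = 47.2


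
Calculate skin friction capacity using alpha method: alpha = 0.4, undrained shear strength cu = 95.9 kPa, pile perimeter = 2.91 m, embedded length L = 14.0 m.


Using Qs = alpha * cu * perimeter * L
Qs = 0.4 * 95.9 * 2.91 * 14.0
Qs = 1562.79 kN


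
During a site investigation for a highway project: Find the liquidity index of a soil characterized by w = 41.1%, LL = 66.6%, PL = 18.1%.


First compute the plasticity index:
PI = LL - PL = 66.6 - 18.1 = 48.5
Then compute the liquidity index:
LI = (w - PL) / PI
LI = (41.1 - 18.1) / 48.5
LI = 0.474


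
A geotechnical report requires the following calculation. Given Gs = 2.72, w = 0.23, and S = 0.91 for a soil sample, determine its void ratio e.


Using the relation e = Gs * w / S
e = 2.72 * 0.23 / 0.91
e = 0.6875


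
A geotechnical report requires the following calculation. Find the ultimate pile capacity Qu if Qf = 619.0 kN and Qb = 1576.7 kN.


Using Qu = Qf + Qb
Qu = 619.0 + 1576.7
Qu = 2195.7 kN


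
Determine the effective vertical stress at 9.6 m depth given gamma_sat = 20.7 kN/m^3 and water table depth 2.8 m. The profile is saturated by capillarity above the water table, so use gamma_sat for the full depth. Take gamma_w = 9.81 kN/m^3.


Total stress = gamma_sat * depth
sigma = 20.7 * 9.6 = 198.72 kPa
Pore water pressure u = gamma_w * (depth - d_wt)
u = 9.81 * (9.6 - 2.8) = 66.708 kPa
Effective stress = sigma - u
sigma' = 198.72 - 66.708 = 132.01 kPa


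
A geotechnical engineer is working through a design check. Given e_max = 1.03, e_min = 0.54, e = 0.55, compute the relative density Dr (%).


Using Dr = (e_max - e) / (e_max - e_min) * 100
e_max - e = 1.03 - 0.55 = 0.48
e_max - e_min = 1.03 - 0.54 = 0.49
Dr = 0.48 / 0.49 * 100
Dr = 97.96 %


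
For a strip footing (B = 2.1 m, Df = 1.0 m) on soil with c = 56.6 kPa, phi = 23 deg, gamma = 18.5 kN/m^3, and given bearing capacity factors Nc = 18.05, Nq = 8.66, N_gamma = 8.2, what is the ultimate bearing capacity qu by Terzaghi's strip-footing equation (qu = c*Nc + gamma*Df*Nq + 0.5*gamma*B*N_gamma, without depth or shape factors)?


Result: 1341.13 kPa

Derivation:
Compute qu = c*Nc + gamma*Df*Nq + 0.5*gamma*B*N_gamma
Term 1: 56.6 * 18.05 = 1021.63
Term 2: 18.5 * 1.0 * 8.66 = 160.21
Term 3: 0.5 * 18.5 * 2.1 * 8.2 = 159.285
qu = 1021.63 + 160.21 + 159.285
qu = 1341.13 kPa


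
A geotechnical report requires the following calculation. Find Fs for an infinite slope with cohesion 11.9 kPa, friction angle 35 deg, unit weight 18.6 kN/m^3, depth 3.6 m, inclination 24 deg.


Using Fs = c / (gamma*H*sin(beta)*cos(beta)) + tan(phi)/tan(beta)
Cohesion contribution = 11.9 / (18.6*3.6*sin(24)*cos(24))
Cohesion contribution = 0.478286
Friction contribution = tan(35)/tan(24) = 1.57269
Fs = 0.478286 + 1.57269
Fs = 2.051


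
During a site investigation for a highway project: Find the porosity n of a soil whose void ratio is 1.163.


Using the relation n = e / (1 + e)
n = 1.163 / (1 + 1.163)
n = 1.163 / 2.163
n = 0.5377


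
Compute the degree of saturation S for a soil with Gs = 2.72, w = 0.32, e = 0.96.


Result: 0.9067

Derivation:
Using S = Gs * w / e
S = 2.72 * 0.32 / 0.96
S = 0.9067


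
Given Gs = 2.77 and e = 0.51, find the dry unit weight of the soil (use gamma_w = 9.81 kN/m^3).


Using gamma_d = Gs * gamma_w / (1 + e)
gamma_d = 2.77 * 9.81 / (1 + 0.51)
gamma_d = 2.77 * 9.81 / 1.51
gamma_d = 17.996 kN/m^3


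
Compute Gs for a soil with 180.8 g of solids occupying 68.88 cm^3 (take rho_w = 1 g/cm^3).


Result: 2.625

Derivation:
Using Gs = m_s / (V_s * rho_w)
Since rho_w = 1 g/cm^3:
Gs = 180.8 / 68.88
Gs = 2.625


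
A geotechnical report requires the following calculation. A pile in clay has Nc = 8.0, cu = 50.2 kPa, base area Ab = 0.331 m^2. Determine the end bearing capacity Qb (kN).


Using Qb = Nc * cu * Ab
Qb = 8.0 * 50.2 * 0.331
Qb = 132.93 kN


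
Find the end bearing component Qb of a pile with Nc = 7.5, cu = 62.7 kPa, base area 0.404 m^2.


Using Qb = Nc * cu * Ab
Qb = 7.5 * 62.7 * 0.404
Qb = 189.98 kN


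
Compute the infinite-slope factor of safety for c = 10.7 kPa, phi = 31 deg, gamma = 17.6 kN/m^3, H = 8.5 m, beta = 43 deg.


Result: 0.788

Derivation:
Using Fs = c / (gamma*H*sin(beta)*cos(beta)) + tan(phi)/tan(beta)
Cohesion contribution = 10.7 / (17.6*8.5*sin(43)*cos(43))
Cohesion contribution = 0.143397
Friction contribution = tan(31)/tan(43) = 0.644344
Fs = 0.143397 + 0.644344
Fs = 0.788


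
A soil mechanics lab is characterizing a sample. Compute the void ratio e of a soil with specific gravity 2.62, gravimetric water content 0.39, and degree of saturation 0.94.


Using the relation e = Gs * w / S
e = 2.62 * 0.39 / 0.94
e = 1.087


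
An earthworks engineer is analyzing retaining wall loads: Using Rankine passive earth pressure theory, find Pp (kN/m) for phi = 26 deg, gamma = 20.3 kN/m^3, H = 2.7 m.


Compute passive earth pressure coefficient:
Kp = tan^2(45 + phi/2) = tan^2(58.0) = 2.561071
Compute passive force:
Pp = 0.5 * Kp * gamma * H^2
Pp = 0.5 * 2.561071 * 20.3 * 2.7^2
Pp = 189.5 kN/m


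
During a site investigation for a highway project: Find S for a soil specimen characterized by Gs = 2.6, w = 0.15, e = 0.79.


Using S = Gs * w / e
S = 2.6 * 0.15 / 0.79
S = 0.4937


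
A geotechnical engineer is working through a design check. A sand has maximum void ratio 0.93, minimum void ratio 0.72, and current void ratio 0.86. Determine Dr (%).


Result: 33.33 %

Derivation:
Using Dr = (e_max - e) / (e_max - e_min) * 100
e_max - e = 0.93 - 0.86 = 0.07
e_max - e_min = 0.93 - 0.72 = 0.21
Dr = 0.07 / 0.21 * 100
Dr = 33.33 %


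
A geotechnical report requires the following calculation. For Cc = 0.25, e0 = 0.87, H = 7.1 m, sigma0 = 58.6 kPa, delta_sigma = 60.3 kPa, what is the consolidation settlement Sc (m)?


Result: 0.2917 m

Derivation:
Using Sc = Cc * H / (1 + e0) * log10((sigma0 + delta_sigma) / sigma0)
Stress ratio = (58.6 + 60.3) / 58.6 = 2.02901
log10(2.02901) = 0.307284
Cc * H / (1 + e0) = 0.25 * 7.1 / (1 + 0.87) = 0.949198
Sc = 0.949198 * 0.307284
Sc = 0.2917 m


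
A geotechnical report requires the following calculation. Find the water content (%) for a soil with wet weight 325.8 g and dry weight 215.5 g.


Result: 51.18 %

Derivation:
Using w = (m_wet - m_dry) / m_dry * 100
m_wet - m_dry = 325.8 - 215.5 = 110.3 g
w = 110.3 / 215.5 * 100
w = 51.18 %


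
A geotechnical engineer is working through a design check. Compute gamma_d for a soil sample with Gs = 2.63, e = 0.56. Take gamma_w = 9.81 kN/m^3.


Using gamma_d = Gs * gamma_w / (1 + e)
gamma_d = 2.63 * 9.81 / (1 + 0.56)
gamma_d = 2.63 * 9.81 / 1.56
gamma_d = 16.539 kN/m^3


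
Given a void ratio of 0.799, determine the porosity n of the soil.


Using the relation n = e / (1 + e)
n = 0.799 / (1 + 0.799)
n = 0.799 / 1.799
n = 0.4441


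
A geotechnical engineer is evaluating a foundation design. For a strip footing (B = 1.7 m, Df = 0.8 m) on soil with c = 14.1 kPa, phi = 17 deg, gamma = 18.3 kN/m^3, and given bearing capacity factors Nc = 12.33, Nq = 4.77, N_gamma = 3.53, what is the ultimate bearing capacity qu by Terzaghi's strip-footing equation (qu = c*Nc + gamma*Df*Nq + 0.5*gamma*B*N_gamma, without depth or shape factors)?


Result: 298.59 kPa

Derivation:
Compute qu = c*Nc + gamma*Df*Nq + 0.5*gamma*B*N_gamma
Term 1: 14.1 * 12.33 = 173.853
Term 2: 18.3 * 0.8 * 4.77 = 69.8328
Term 3: 0.5 * 18.3 * 1.7 * 3.53 = 54.90915
qu = 173.853 + 69.8328 + 54.90915
qu = 298.59 kPa


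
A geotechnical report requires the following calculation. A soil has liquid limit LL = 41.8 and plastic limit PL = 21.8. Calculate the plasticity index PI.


Using PI = LL - PL
PI = 41.8 - 21.8
PI = 20.0


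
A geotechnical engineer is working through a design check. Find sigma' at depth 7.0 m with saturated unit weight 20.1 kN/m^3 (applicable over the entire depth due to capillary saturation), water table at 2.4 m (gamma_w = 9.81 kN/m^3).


Total stress = gamma_sat * depth
sigma = 20.1 * 7.0 = 140.7 kPa
Pore water pressure u = gamma_w * (depth - d_wt)
u = 9.81 * (7.0 - 2.4) = 45.126 kPa
Effective stress = sigma - u
sigma' = 140.7 - 45.126 = 95.57 kPa


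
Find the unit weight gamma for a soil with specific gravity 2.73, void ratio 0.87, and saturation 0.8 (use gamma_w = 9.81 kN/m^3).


Using gamma = gamma_w * (Gs + S*e) / (1 + e)
Numerator: Gs + S*e = 2.73 + 0.8*0.87 = 3.426
Denominator: 1 + e = 1 + 0.87 = 1.87
gamma = 9.81 * 3.426 / 1.87
gamma = 17.973 kN/m^3


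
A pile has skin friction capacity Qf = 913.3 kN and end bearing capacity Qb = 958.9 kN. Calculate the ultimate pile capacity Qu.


Result: 1872.2 kN

Derivation:
Using Qu = Qf + Qb
Qu = 913.3 + 958.9
Qu = 1872.2 kN


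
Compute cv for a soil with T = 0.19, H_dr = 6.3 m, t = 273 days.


Using cv = T * H_dr^2 / t
H_dr^2 = 6.3^2 = 39.69
cv = 0.19 * 39.69 / 273
cv = 0.02762 m^2/day


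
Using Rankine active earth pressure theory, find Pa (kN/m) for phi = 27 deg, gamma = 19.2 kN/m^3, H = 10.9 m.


Compute active earth pressure coefficient:
Ka = tan^2(45 - phi/2) = tan^2(31.5) = 0.375525
Compute active force:
Pa = 0.5 * Ka * gamma * H^2
Pa = 0.5 * 0.375525 * 19.2 * 10.9^2
Pa = 428.31 kN/m


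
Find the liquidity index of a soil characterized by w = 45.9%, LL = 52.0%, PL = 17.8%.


First compute the plasticity index:
PI = LL - PL = 52.0 - 17.8 = 34.2
Then compute the liquidity index:
LI = (w - PL) / PI
LI = (45.9 - 17.8) / 34.2
LI = 0.822


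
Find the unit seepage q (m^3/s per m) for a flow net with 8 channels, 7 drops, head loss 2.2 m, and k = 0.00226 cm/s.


Result: 5.682e-05 m^3/s per m

Derivation:
Convert k to m/s for unit consistency with H:
k = 0.00226 cm/s = 0.00226 / 100 m/s = 2.26e-05 m/s
Using q = k * H * Nf / Nd
Nf / Nd = 8 / 7 = 1.1429
q = 2.26e-05 * 2.2 * 1.1429
q = 5.682e-05 m^3/s per m


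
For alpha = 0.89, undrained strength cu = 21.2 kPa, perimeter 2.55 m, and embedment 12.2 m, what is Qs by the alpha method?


Result: 586.98 kN

Derivation:
Using Qs = alpha * cu * perimeter * L
Qs = 0.89 * 21.2 * 2.55 * 12.2
Qs = 586.98 kN


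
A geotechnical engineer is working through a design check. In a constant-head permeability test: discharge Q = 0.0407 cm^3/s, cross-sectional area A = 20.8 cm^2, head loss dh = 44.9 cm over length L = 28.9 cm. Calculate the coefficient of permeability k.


Compute hydraulic gradient:
i = dh / L = 44.9 / 28.9 = 1.55363
Then apply Darcy's law:
k = Q / (A * i)
k = 0.0407 / (20.8 * 1.55363)
k = 0.0407 / 32.3156
k = 0.001259 cm/s


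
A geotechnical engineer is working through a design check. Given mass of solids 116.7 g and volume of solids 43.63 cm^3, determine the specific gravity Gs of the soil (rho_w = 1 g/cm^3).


Using Gs = m_s / (V_s * rho_w)
Since rho_w = 1 g/cm^3:
Gs = 116.7 / 43.63
Gs = 2.675


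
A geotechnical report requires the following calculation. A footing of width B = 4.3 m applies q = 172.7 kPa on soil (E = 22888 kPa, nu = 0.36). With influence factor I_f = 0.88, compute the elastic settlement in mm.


Using Se = q * B * (1 - nu^2) * I_f / E
1 - nu^2 = 1 - 0.36^2 = 0.8704
Se = 172.7 * 4.3 * 0.8704 * 0.88 / 22888
Se = 0.024852 m
Convert to mm: Se = 0.024852 * 1000 = 24.852 mm


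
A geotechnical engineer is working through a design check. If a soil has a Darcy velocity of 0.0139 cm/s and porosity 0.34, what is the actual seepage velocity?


Using v_s = v_d / n
v_s = 0.0139 / 0.34
v_s = 0.04088 cm/s


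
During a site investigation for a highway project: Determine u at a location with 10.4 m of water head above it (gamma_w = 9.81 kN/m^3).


Using u = gamma_w * h_w
u = 9.81 * 10.4
u = 102.02 kPa


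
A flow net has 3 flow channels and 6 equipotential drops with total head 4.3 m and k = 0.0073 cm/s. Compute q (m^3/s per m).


Convert k to m/s for unit consistency with H:
k = 0.0073 cm/s = 0.0073 / 100 m/s = 7.3e-05 m/s
Using q = k * H * Nf / Nd
Nf / Nd = 3 / 6 = 0.5
q = 7.3e-05 * 4.3 * 0.5
q = 0.0001569 m^3/s per m


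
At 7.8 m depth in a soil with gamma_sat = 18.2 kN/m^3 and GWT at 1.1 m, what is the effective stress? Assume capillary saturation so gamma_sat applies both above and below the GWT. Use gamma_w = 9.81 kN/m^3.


Result: 76.23 kPa

Derivation:
Total stress = gamma_sat * depth
sigma = 18.2 * 7.8 = 141.96 kPa
Pore water pressure u = gamma_w * (depth - d_wt)
u = 9.81 * (7.8 - 1.1) = 65.727 kPa
Effective stress = sigma - u
sigma' = 141.96 - 65.727 = 76.23 kPa


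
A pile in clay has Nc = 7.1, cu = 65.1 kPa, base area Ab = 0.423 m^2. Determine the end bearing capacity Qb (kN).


Using Qb = Nc * cu * Ab
Qb = 7.1 * 65.1 * 0.423
Qb = 195.51 kN


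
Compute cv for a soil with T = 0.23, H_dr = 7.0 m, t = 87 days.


Using cv = T * H_dr^2 / t
H_dr^2 = 7.0^2 = 49.0
cv = 0.23 * 49.0 / 87
cv = 0.12954 m^2/day


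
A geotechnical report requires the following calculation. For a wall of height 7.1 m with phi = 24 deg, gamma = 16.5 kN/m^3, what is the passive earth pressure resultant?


Compute passive earth pressure coefficient:
Kp = tan^2(45 + phi/2) = tan^2(57.0) = 2.371184
Compute passive force:
Pp = 0.5 * Kp * gamma * H^2
Pp = 0.5 * 2.371184 * 16.5 * 7.1^2
Pp = 986.13 kN/m


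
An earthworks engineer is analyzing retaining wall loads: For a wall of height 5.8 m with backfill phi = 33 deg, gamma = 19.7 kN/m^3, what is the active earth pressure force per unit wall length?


Compute active earth pressure coefficient:
Ka = tan^2(45 - phi/2) = tan^2(28.5) = 0.294801
Compute active force:
Pa = 0.5 * Ka * gamma * H^2
Pa = 0.5 * 0.294801 * 19.7 * 5.8^2
Pa = 97.68 kN/m


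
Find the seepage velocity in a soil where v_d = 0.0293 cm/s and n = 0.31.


Using v_s = v_d / n
v_s = 0.0293 / 0.31
v_s = 0.09452 cm/s


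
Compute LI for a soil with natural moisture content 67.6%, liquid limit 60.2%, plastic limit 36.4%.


First compute the plasticity index:
PI = LL - PL = 60.2 - 36.4 = 23.8
Then compute the liquidity index:
LI = (w - PL) / PI
LI = (67.6 - 36.4) / 23.8
LI = 1.311


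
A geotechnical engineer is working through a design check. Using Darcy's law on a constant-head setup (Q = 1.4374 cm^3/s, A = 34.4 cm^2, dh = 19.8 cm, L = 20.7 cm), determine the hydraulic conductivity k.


Result: 0.043684 cm/s

Derivation:
Compute hydraulic gradient:
i = dh / L = 19.8 / 20.7 = 0.956522
Then apply Darcy's law:
k = Q / (A * i)
k = 1.4374 / (34.4 * 0.956522)
k = 1.4374 / 32.9043
k = 0.043684 cm/s


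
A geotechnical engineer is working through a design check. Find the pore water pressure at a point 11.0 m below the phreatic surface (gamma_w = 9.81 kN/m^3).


Using u = gamma_w * h_w
u = 9.81 * 11.0
u = 107.91 kPa


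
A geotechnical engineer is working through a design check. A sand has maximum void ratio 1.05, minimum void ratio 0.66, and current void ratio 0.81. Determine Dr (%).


Using Dr = (e_max - e) / (e_max - e_min) * 100
e_max - e = 1.05 - 0.81 = 0.24
e_max - e_min = 1.05 - 0.66 = 0.39
Dr = 0.24 / 0.39 * 100
Dr = 61.54 %


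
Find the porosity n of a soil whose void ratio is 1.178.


Result: 0.5409

Derivation:
Using the relation n = e / (1 + e)
n = 1.178 / (1 + 1.178)
n = 1.178 / 2.178
n = 0.5409


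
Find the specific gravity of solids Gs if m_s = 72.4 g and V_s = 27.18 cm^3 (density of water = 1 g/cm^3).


Using Gs = m_s / (V_s * rho_w)
Since rho_w = 1 g/cm^3:
Gs = 72.4 / 27.18
Gs = 2.664


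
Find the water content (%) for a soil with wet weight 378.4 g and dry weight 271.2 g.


Using w = (m_wet - m_dry) / m_dry * 100
m_wet - m_dry = 378.4 - 271.2 = 107.2 g
w = 107.2 / 271.2 * 100
w = 39.53 %


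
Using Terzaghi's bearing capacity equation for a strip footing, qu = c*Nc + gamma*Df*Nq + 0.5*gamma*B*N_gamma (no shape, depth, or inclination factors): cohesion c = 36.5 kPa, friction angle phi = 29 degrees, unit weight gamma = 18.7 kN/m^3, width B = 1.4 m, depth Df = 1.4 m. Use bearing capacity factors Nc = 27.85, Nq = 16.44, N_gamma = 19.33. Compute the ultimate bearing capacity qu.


Result: 1699.95 kPa

Derivation:
Compute qu = c*Nc + gamma*Df*Nq + 0.5*gamma*B*N_gamma
Term 1: 36.5 * 27.85 = 1016.525
Term 2: 18.7 * 1.4 * 16.44 = 430.3992
Term 3: 0.5 * 18.7 * 1.4 * 19.33 = 253.0297
qu = 1016.525 + 430.3992 + 253.0297
qu = 1699.95 kPa


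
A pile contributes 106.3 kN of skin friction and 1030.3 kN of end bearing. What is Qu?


Using Qu = Qf + Qb
Qu = 106.3 + 1030.3
Qu = 1136.6 kN


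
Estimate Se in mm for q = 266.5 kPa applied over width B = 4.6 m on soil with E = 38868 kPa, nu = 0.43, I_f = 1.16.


Result: 29.822 mm

Derivation:
Using Se = q * B * (1 - nu^2) * I_f / E
1 - nu^2 = 1 - 0.43^2 = 0.8151
Se = 266.5 * 4.6 * 0.8151 * 1.16 / 38868
Se = 0.029822 m
Convert to mm: Se = 0.029822 * 1000 = 29.822 mm


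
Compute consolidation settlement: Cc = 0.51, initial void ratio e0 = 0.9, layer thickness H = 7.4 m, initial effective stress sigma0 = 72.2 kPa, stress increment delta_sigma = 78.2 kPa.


Using Sc = Cc * H / (1 + e0) * log10((sigma0 + delta_sigma) / sigma0)
Stress ratio = (72.2 + 78.2) / 72.2 = 2.0831
log10(2.0831) = 0.318711
Cc * H / (1 + e0) = 0.51 * 7.4 / (1 + 0.9) = 1.98632
Sc = 1.98632 * 0.318711
Sc = 0.6331 m


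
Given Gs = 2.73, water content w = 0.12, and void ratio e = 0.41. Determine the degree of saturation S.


Using S = Gs * w / e
S = 2.73 * 0.12 / 0.41
S = 0.799


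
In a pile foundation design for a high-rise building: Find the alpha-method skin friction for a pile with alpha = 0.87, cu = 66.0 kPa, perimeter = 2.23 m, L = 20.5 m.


Result: 2624.96 kN

Derivation:
Using Qs = alpha * cu * perimeter * L
Qs = 0.87 * 66.0 * 2.23 * 20.5
Qs = 2624.96 kN


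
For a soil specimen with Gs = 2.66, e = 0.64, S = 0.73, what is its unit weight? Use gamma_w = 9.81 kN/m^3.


Result: 18.706 kN/m^3

Derivation:
Using gamma = gamma_w * (Gs + S*e) / (1 + e)
Numerator: Gs + S*e = 2.66 + 0.73*0.64 = 3.1272
Denominator: 1 + e = 1 + 0.64 = 1.64
gamma = 9.81 * 3.1272 / 1.64
gamma = 18.706 kN/m^3


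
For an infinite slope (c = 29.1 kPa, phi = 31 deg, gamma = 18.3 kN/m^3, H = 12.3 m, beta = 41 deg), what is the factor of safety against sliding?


Using Fs = c / (gamma*H*sin(beta)*cos(beta)) + tan(phi)/tan(beta)
Cohesion contribution = 29.1 / (18.3*12.3*sin(41)*cos(41))
Cohesion contribution = 0.261104
Friction contribution = tan(31)/tan(41) = 0.691211
Fs = 0.261104 + 0.691211
Fs = 0.952


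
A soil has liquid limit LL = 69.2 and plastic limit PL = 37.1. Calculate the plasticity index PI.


Using PI = LL - PL
PI = 69.2 - 37.1
PI = 32.1


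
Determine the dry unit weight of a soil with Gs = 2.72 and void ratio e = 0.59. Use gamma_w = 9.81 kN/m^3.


Using gamma_d = Gs * gamma_w / (1 + e)
gamma_d = 2.72 * 9.81 / (1 + 0.59)
gamma_d = 2.72 * 9.81 / 1.59
gamma_d = 16.782 kN/m^3


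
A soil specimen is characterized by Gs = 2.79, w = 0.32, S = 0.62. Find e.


Using the relation e = Gs * w / S
e = 2.79 * 0.32 / 0.62
e = 1.44


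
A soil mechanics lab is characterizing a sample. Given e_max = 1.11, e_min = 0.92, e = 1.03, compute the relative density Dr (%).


Using Dr = (e_max - e) / (e_max - e_min) * 100
e_max - e = 1.11 - 1.03 = 0.08
e_max - e_min = 1.11 - 0.92 = 0.19
Dr = 0.08 / 0.19 * 100
Dr = 42.11 %


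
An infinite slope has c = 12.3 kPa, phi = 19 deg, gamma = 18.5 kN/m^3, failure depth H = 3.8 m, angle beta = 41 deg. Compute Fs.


Using Fs = c / (gamma*H*sin(beta)*cos(beta)) + tan(phi)/tan(beta)
Cohesion contribution = 12.3 / (18.5*3.8*sin(41)*cos(41))
Cohesion contribution = 0.353368
Friction contribution = tan(19)/tan(41) = 0.396104
Fs = 0.353368 + 0.396104
Fs = 0.749


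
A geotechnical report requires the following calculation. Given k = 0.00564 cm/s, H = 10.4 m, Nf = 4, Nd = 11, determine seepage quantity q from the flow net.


Convert k to m/s for unit consistency with H:
k = 0.00564 cm/s = 0.00564 / 100 m/s = 5.64e-05 m/s
Using q = k * H * Nf / Nd
Nf / Nd = 4 / 11 = 0.3636
q = 5.64e-05 * 10.4 * 0.3636
q = 0.0002133 m^3/s per m


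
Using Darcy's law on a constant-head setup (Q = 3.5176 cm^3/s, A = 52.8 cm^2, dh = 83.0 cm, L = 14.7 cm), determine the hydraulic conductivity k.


Result: 0.011799 cm/s

Derivation:
Compute hydraulic gradient:
i = dh / L = 83.0 / 14.7 = 5.64626
Then apply Darcy's law:
k = Q / (A * i)
k = 3.5176 / (52.8 * 5.64626)
k = 3.5176 / 298.122
k = 0.011799 cm/s


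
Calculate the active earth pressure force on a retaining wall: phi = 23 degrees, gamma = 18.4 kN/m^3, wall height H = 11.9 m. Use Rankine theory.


Compute active earth pressure coefficient:
Ka = tan^2(45 - phi/2) = tan^2(33.5) = 0.438092
Compute active force:
Pa = 0.5 * Ka * gamma * H^2
Pa = 0.5 * 0.438092 * 18.4 * 11.9^2
Pa = 570.75 kN/m


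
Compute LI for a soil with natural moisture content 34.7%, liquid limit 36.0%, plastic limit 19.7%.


First compute the plasticity index:
PI = LL - PL = 36.0 - 19.7 = 16.3
Then compute the liquidity index:
LI = (w - PL) / PI
LI = (34.7 - 19.7) / 16.3
LI = 0.92


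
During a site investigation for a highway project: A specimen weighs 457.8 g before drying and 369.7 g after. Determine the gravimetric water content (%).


Result: 23.83 %

Derivation:
Using w = (m_wet - m_dry) / m_dry * 100
m_wet - m_dry = 457.8 - 369.7 = 88.1 g
w = 88.1 / 369.7 * 100
w = 23.83 %


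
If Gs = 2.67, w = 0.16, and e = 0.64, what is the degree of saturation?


Result: 0.6675

Derivation:
Using S = Gs * w / e
S = 2.67 * 0.16 / 0.64
S = 0.6675


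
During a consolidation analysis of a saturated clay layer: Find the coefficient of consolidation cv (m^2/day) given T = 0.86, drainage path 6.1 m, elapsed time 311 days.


Using cv = T * H_dr^2 / t
H_dr^2 = 6.1^2 = 37.21
cv = 0.86 * 37.21 / 311
cv = 0.1029 m^2/day


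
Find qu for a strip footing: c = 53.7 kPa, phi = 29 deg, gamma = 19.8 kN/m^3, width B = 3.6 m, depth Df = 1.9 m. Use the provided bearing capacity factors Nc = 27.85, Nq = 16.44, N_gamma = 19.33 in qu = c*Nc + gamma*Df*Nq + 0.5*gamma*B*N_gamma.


Result: 2802.94 kPa

Derivation:
Compute qu = c*Nc + gamma*Df*Nq + 0.5*gamma*B*N_gamma
Term 1: 53.7 * 27.85 = 1495.545
Term 2: 19.8 * 1.9 * 16.44 = 618.4728
Term 3: 0.5 * 19.8 * 3.6 * 19.33 = 688.9212
qu = 1495.545 + 618.4728 + 688.9212
qu = 2802.94 kPa


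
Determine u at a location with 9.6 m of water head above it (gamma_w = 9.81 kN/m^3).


Using u = gamma_w * h_w
u = 9.81 * 9.6
u = 94.18 kPa


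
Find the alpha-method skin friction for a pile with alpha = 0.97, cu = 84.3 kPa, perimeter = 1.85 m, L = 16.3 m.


Result: 2465.8 kN

Derivation:
Using Qs = alpha * cu * perimeter * L
Qs = 0.97 * 84.3 * 1.85 * 16.3
Qs = 2465.8 kN


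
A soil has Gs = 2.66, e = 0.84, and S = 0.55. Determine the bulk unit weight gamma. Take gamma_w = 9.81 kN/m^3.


Using gamma = gamma_w * (Gs + S*e) / (1 + e)
Numerator: Gs + S*e = 2.66 + 0.55*0.84 = 3.122
Denominator: 1 + e = 1 + 0.84 = 1.84
gamma = 9.81 * 3.122 / 1.84
gamma = 16.645 kN/m^3


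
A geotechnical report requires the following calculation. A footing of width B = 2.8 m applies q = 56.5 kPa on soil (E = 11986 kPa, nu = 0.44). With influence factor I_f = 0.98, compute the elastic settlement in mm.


Using Se = q * B * (1 - nu^2) * I_f / E
1 - nu^2 = 1 - 0.44^2 = 0.8064
Se = 56.5 * 2.8 * 0.8064 * 0.98 / 11986
Se = 0.010431 m
Convert to mm: Se = 0.010431 * 1000 = 10.431 mm
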